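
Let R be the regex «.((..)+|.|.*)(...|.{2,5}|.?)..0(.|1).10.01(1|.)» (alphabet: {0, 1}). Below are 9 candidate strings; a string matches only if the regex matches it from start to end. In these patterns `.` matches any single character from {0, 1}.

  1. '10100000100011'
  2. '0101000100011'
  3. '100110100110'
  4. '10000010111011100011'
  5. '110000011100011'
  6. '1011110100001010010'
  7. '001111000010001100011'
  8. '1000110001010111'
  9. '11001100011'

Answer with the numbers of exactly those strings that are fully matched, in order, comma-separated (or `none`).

1 → match
2 → match
3. '100110100110' → no match
4 → match
5 → match
6 → no match
7 → match
8 → no match
9. '11001100011' → no match

1, 2, 4, 5, 7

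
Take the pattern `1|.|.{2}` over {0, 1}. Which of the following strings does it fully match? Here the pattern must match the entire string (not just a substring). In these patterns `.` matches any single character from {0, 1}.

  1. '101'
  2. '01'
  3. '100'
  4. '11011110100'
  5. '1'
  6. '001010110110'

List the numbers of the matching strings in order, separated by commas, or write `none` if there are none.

2, 5

1 → no match
2 → match
3 → no match
4 → no match
5 → match
6 → no match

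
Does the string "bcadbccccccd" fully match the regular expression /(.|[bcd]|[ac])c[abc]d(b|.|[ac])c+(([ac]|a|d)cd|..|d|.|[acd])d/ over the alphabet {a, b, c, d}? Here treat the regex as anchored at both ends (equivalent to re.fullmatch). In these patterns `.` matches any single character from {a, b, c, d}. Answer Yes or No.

Yes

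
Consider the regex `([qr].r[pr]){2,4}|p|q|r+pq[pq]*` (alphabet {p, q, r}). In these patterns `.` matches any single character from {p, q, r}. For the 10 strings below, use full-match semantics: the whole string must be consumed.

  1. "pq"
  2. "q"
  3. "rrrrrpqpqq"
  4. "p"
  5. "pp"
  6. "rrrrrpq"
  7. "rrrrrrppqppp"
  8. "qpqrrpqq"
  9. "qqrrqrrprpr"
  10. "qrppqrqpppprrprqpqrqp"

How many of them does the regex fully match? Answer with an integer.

4

1 → no match
2 → match
3 → match
4 → match
5 → no match
6 → match
7 → no match
8 → no match
9 → no match
10 → no match
Total matched: 4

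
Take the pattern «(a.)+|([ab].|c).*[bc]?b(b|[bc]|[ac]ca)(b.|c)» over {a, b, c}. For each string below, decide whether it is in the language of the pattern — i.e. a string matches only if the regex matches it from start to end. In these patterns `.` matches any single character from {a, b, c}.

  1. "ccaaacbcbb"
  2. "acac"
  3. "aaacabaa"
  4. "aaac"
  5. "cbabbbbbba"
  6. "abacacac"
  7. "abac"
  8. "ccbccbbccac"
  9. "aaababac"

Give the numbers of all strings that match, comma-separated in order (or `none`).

1, 2, 3, 4, 5, 6, 7, 8, 9

1 → match
2 → match
3 → match
4 → match
5 → match
6 → match
7 → match
8 → match
9 → match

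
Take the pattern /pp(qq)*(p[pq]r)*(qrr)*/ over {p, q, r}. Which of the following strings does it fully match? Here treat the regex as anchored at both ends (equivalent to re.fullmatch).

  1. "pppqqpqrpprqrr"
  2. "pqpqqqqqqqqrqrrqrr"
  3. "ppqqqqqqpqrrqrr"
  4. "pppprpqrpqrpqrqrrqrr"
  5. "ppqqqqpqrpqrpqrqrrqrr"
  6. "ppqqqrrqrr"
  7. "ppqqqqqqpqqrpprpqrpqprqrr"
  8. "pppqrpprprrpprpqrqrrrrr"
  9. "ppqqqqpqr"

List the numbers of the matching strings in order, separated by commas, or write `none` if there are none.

4, 5, 6, 9

1 → no match
2 → no match — must start with "pp"
3 → no match
4 → match
5 → match
6. "ppqqqrrqrr" → match
7 → no match
8 → no match
9. "ppqqqqpqr" → match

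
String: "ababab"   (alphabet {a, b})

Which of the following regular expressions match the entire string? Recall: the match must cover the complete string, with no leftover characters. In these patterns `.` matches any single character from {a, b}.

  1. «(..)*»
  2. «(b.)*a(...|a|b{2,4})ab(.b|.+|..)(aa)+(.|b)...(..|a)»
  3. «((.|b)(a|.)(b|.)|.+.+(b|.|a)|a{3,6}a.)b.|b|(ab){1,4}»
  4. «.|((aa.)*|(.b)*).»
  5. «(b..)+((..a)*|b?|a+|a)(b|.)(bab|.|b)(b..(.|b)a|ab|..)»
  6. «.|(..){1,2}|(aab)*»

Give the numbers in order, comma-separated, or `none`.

1 → match
2 → no match
3 → match
4 → no match
5 → no match — must start with "b"
6 → no match

1, 3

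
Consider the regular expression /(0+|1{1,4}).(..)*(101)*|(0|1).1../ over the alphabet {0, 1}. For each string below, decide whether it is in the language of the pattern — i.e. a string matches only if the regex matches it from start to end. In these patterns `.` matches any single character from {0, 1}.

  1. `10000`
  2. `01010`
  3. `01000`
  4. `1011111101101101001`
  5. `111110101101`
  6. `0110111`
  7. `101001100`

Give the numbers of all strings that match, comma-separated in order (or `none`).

5

1 → no match
2 → no match
3 → no match
4 → no match
5 → match
6 → no match
7 → no match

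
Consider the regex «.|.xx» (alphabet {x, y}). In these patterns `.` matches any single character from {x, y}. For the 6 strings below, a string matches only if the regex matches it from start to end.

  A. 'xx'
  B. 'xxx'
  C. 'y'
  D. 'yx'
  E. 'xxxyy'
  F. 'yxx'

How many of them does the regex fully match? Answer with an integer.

3

A → no match
B → match
C → match
D → no match
E → no match
F → match
Total matched: 3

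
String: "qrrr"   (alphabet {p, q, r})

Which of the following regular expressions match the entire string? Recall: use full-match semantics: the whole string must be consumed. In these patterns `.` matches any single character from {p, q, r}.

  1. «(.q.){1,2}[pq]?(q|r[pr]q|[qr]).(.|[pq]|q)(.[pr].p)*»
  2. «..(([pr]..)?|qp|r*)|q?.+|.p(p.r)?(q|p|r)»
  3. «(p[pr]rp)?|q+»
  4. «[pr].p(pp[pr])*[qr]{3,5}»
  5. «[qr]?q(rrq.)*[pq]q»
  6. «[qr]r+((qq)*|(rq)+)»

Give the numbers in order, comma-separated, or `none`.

1 → no match
2 → match
3 → no match
4 → no match
5 → no match — must end with "q"
6 → match

2, 6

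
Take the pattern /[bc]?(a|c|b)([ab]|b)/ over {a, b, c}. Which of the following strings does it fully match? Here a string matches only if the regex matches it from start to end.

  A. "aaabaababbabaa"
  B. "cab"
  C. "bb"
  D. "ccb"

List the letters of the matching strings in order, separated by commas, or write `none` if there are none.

A → no match
B. "cab" → match
C. "bb" → match
D. "ccb" → match

B, C, D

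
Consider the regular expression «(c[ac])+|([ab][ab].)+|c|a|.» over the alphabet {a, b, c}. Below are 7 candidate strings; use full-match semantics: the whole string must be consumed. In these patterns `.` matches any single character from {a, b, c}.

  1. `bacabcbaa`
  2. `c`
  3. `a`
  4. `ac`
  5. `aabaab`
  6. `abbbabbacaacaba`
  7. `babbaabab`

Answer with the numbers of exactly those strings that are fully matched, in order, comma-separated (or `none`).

1. `bacabcbaa` → match
2. `c` → match
3. `a` → match
4. `ac` → no match
5. `aabaab` → match
6 → match
7. `babbaabab` → match

1, 2, 3, 5, 6, 7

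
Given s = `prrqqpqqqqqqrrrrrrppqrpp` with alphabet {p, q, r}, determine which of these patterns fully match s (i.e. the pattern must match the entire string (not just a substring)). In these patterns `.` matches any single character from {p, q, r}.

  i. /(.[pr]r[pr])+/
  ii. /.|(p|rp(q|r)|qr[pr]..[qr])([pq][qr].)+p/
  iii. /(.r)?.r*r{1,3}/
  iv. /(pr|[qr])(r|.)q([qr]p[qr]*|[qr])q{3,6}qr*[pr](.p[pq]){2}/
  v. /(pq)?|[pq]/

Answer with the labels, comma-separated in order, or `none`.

iv

i → no match
ii → no match
iii → no match — must end with `r`
iv → match
v → no match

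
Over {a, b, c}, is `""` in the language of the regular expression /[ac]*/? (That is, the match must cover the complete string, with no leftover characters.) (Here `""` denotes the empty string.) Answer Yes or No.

Yes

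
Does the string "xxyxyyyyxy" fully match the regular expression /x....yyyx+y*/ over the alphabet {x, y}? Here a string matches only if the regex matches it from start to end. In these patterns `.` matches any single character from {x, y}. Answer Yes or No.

Yes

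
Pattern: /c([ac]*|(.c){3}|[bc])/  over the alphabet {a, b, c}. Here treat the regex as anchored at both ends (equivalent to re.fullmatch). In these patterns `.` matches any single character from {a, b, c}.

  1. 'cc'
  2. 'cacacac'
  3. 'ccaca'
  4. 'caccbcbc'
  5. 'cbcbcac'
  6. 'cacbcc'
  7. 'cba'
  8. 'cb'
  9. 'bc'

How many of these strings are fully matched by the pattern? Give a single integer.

5

1 → match
2 → match
3 → match
4 → no match
5 → match
6 → no match
7 → no match
8 → match
9 → no match — must start with 'c'
Total matched: 5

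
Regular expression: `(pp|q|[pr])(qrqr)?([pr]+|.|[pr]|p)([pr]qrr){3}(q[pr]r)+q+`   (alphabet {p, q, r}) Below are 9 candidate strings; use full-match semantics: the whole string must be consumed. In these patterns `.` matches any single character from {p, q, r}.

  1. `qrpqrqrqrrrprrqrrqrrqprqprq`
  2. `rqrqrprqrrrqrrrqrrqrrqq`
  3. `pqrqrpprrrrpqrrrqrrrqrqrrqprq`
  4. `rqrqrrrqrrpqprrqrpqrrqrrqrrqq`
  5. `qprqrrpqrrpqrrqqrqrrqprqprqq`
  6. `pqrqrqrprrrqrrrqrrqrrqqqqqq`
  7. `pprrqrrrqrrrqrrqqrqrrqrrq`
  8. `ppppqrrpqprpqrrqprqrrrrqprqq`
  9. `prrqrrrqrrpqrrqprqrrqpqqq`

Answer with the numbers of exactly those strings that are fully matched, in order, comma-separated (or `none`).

2

1 → no match
2 → match
3 → no match
4 → no match
5 → no match
6 → no match
7 → no match
8 → no match
9 → no match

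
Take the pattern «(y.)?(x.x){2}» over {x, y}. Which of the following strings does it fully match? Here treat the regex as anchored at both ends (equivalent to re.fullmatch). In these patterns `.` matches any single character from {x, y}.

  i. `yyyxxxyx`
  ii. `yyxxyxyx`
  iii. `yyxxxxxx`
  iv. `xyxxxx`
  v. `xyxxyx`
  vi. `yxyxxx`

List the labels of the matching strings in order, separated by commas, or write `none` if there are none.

i → no match
ii → no match
iii → match
iv → match
v → match
vi → no match

iii, iv, v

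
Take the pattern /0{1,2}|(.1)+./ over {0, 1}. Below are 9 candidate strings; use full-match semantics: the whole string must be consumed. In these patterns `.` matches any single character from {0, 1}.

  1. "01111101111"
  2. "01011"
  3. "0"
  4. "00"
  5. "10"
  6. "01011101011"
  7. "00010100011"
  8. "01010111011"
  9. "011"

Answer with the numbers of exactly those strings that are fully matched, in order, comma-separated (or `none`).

1, 2, 3, 4, 6, 8, 9

1 → match
2 → match
3 → match
4 → match
5 → no match
6 → match
7 → no match
8 → match
9 → match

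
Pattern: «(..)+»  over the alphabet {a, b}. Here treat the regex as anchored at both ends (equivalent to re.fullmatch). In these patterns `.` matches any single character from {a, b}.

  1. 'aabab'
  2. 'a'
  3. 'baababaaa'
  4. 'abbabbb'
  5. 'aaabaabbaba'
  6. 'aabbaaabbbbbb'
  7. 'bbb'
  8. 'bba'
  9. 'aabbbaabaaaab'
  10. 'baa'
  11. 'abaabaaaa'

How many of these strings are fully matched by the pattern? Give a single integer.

1 → no match
2 → no match
3 → no match
4 → no match
5 → no match
6 → no match
7 → no match
8 → no match
9 → no match
10 → no match
11 → no match
Total matched: 0

0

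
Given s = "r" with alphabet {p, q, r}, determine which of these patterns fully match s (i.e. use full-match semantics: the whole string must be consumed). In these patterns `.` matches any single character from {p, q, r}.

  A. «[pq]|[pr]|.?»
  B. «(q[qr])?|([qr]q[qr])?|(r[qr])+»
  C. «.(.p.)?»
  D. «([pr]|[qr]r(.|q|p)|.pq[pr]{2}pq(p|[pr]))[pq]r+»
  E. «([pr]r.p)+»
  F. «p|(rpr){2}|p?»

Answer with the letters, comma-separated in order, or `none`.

A → match
B → no match
C → match
D → no match
E → no match — must end with "p"
F → no match

A, C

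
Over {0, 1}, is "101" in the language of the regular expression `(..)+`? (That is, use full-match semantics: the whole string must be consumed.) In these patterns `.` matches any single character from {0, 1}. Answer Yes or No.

No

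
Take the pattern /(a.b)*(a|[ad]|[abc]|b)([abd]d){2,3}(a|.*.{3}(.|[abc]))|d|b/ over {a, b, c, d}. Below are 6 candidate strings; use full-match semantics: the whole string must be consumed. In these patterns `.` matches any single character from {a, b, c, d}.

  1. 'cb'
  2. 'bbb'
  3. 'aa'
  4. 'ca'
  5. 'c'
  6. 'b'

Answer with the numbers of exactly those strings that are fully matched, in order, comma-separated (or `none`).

1 → no match
2 → no match
3 → no match
4 → no match
5 → no match
6 → match

6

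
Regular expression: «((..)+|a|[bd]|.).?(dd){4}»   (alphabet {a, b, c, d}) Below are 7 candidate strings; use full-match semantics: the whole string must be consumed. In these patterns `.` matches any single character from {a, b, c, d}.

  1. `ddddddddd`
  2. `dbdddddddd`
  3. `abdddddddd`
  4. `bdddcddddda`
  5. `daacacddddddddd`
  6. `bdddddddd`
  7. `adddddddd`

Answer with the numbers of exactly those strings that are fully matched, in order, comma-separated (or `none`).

1, 2, 3, 5, 6, 7

1 → match
2 → match
3 → match
4 → no match — must end with `dd`
5 → match
6 → match
7 → match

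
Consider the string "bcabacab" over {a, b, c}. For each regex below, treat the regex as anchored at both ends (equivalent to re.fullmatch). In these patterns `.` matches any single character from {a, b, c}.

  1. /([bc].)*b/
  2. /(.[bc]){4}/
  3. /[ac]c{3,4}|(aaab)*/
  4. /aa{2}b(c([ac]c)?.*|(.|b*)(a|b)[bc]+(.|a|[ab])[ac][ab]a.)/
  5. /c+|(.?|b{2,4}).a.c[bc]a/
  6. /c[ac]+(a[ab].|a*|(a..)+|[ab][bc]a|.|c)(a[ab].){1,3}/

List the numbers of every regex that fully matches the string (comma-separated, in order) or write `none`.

1 → no match
2 → match
3 → no match
4 → no match — must start with "aa"
5 → no match
6 → no match — must start with "c"

2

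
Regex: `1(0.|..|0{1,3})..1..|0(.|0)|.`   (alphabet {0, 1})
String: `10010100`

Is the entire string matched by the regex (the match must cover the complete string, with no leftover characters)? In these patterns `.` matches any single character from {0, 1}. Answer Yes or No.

Yes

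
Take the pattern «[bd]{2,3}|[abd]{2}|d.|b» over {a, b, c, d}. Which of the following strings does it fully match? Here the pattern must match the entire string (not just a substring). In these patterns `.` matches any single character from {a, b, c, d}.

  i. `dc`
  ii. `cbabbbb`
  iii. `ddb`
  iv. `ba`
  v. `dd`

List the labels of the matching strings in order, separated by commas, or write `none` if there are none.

i → match
ii → no match
iii → match
iv → match
v → match

i, iii, iv, v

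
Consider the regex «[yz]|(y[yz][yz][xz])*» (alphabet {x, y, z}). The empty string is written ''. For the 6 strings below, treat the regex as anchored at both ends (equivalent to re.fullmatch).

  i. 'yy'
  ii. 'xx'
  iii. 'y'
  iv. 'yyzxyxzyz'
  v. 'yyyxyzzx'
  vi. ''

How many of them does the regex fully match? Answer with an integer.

3

i. 'yy' → no match
ii. 'xx' → no match
iii. 'y' → match
iv. 'yyzxyxzyz' → no match
v. 'yyyxyzzx' → match
vi. '' → match
Total matched: 3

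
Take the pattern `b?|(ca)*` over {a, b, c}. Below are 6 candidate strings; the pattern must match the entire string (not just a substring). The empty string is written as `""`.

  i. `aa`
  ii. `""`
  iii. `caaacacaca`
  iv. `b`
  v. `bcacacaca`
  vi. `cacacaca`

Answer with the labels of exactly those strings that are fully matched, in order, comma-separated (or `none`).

i → no match
ii → match
iii → no match
iv → match
v → no match
vi → match

ii, iv, vi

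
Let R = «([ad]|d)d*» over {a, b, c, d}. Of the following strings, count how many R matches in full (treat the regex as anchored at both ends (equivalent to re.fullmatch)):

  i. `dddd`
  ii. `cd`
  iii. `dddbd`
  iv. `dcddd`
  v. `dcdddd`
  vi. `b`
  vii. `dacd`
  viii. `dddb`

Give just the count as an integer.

i. `dddd` → match
ii. `cd` → no match
iii. `dddbd` → no match
iv. `dcddd` → no match
v. `dcdddd` → no match
vi. `b` → no match
vii. `dacd` → no match
viii. `dddb` → no match
Total matched: 1

1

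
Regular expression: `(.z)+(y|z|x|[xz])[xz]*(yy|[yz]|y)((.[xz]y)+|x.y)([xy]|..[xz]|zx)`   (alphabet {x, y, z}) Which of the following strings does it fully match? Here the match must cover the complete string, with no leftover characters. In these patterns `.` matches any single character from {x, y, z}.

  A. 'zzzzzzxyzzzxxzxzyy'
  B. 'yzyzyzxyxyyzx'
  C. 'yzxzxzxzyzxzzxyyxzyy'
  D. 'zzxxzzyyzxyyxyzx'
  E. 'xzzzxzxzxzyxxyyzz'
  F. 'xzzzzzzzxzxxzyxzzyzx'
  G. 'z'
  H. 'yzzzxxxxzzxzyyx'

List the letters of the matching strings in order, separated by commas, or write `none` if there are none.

B, C, D, E

A → no match
B → match
C → match
D → match
E → match
F → no match
G. 'z' → no match
H → no match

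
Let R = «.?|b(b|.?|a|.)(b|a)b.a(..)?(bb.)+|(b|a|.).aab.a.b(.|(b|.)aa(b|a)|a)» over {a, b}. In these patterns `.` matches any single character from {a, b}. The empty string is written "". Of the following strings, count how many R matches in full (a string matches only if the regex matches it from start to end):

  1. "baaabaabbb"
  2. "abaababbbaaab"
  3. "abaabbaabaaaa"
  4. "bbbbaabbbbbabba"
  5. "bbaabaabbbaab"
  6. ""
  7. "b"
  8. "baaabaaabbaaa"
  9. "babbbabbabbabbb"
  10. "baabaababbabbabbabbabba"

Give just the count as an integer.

9

1 → match
2 → no match
3 → match
4 → match
5 → match
6 → match
7 → match
8 → match
9 → match
10 → match
Total matched: 9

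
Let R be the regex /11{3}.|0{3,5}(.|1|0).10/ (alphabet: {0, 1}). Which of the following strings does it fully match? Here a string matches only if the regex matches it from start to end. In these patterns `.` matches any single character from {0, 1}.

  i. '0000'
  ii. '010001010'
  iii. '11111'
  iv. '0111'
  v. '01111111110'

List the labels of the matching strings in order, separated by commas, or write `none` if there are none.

iii

i → no match
ii → no match
iii → match
iv → no match
v → no match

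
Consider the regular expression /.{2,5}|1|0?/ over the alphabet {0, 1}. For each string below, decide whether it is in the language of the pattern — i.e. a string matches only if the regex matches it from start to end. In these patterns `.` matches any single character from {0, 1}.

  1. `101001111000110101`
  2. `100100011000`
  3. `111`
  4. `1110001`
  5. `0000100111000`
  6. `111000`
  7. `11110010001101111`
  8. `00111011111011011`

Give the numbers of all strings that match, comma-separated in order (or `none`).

1 → no match
2 → no match
3 → match
4 → no match
5 → no match
6 → no match
7 → no match
8 → no match

3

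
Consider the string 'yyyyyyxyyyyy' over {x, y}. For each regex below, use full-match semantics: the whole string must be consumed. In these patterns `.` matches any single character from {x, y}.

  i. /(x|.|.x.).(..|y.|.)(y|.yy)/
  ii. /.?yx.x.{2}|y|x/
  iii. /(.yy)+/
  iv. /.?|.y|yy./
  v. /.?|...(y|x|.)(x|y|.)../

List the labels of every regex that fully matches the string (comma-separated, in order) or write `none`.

iii

i → no match
ii → no match
iii → match
iv → no match
v → no match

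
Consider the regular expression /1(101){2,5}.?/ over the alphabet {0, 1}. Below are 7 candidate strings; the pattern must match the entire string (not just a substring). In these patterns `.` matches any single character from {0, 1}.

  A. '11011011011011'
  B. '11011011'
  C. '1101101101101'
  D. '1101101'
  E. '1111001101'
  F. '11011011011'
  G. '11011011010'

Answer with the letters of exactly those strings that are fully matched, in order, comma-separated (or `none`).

A → match
B → match
C → match
D → match
E → no match — must start with '1101'
F → match
G → match

A, B, C, D, F, G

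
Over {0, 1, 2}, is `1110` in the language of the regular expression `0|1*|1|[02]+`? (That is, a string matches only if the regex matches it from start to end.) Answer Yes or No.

No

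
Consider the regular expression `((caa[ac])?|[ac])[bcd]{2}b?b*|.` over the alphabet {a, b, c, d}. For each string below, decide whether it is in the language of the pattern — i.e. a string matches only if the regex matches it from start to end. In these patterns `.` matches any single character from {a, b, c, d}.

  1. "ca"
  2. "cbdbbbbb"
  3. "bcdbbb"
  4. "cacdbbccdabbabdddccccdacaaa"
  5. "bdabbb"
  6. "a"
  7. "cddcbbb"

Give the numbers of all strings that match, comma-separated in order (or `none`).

1 → no match
2 → match
3 → no match
4 → no match
5 → no match
6 → match
7 → no match

2, 6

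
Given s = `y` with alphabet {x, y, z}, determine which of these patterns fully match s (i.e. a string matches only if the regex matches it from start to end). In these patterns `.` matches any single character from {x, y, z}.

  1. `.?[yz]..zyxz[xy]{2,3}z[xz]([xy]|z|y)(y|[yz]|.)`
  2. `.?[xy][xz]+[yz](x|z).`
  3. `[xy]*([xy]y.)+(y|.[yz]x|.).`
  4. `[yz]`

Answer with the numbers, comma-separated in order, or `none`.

1 → no match
2 → no match
3 → no match
4 → match

4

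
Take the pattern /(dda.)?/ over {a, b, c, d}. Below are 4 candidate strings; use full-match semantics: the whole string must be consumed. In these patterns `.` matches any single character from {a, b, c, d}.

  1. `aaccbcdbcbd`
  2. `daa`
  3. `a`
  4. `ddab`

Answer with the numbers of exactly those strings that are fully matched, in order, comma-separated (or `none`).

1 → no match
2 → no match
3 → no match
4 → match

4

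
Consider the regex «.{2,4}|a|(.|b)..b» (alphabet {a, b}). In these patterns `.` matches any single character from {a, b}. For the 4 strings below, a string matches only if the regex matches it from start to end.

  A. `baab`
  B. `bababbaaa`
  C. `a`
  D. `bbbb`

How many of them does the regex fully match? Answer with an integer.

A. `baab` → match
B. `bababbaaa` → no match
C. `a` → match
D. `bbbb` → match
Total matched: 3

3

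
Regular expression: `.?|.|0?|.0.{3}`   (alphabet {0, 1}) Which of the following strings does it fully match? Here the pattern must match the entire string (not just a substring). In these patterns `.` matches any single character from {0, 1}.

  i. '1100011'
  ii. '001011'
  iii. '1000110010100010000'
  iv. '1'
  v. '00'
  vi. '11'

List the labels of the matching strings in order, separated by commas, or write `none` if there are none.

iv

i → no match
ii → no match
iii → no match
iv → match
v → no match
vi → no match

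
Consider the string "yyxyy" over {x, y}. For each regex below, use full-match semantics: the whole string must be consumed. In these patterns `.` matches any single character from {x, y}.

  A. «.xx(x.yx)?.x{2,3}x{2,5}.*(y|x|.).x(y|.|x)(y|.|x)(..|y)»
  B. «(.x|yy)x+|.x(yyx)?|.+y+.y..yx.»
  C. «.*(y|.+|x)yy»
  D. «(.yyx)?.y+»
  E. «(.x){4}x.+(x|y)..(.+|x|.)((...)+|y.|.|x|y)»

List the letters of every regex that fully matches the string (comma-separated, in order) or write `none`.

C

A → no match
B → no match
C → match
D → no match
E → no match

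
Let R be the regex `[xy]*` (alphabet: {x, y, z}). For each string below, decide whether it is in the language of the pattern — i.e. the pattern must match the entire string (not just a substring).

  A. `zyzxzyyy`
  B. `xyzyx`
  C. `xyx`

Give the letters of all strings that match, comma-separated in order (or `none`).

C

A → no match
B → no match
C → match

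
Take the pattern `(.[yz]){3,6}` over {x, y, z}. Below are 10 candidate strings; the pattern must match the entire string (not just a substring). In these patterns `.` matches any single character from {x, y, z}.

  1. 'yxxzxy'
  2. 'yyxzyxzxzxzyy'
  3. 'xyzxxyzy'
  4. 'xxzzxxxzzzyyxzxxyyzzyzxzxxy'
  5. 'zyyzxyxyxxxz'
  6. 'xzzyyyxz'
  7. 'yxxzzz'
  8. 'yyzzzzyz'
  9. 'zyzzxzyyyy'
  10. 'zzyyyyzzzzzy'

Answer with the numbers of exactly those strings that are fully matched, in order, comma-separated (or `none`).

6, 8, 9, 10

1 → no match
2 → no match
3 → no match
4 → no match
5 → no match
6 → match
7 → no match
8 → match
9 → match
10 → match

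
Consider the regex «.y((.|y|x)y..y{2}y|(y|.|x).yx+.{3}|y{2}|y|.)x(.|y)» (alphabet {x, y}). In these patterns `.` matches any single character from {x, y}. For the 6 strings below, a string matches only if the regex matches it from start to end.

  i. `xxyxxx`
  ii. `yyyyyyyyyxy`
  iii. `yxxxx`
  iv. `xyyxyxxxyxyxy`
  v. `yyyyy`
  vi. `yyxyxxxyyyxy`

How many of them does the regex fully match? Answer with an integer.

2

i. `xxyxxx` → no match
ii. `yyyyyyyyyxy` → match
iii. `yxxxx` → no match
iv → match
v. `yyyyy` → no match
vi. `yyxyxxxyyyxy` → no match
Total matched: 2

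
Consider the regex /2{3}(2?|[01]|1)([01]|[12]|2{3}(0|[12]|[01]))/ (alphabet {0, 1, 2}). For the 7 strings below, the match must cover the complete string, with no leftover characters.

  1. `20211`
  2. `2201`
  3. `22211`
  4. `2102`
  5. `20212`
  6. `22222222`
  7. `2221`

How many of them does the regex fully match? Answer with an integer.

1 → no match
2 → no match
3 → match
4 → no match
5 → no match
6 → match
7 → match
Total matched: 3

3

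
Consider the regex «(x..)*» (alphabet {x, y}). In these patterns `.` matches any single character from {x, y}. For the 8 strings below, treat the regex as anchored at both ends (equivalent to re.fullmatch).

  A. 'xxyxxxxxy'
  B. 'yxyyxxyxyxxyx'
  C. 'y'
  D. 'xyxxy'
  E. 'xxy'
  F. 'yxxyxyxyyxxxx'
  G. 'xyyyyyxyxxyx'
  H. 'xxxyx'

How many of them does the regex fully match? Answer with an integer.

2

A → match
B → no match
C → no match
D → no match
E → match
F → no match
G → no match
H → no match
Total matched: 2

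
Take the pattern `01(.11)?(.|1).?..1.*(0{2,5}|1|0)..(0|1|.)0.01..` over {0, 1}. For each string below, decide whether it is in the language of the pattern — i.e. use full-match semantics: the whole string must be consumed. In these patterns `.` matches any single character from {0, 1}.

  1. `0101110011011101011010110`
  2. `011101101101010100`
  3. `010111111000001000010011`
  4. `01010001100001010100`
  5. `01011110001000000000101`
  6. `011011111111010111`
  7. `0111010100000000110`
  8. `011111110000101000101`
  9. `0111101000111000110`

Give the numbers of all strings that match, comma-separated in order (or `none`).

1 → match
2 → match
3 → no match
4 → no match
5 → match
6 → match
7 → match
8 → match
9 → match

1, 2, 5, 6, 7, 8, 9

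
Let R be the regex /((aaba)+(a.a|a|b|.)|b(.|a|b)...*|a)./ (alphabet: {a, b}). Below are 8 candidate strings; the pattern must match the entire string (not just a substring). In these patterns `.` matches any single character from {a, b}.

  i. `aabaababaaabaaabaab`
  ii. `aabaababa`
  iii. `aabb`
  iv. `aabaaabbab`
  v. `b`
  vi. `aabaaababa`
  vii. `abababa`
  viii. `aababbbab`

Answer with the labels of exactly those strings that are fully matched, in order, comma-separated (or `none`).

vi

i → no match
ii → no match
iii → no match
iv → no match
v → no match
vi → match
vii → no match
viii → no match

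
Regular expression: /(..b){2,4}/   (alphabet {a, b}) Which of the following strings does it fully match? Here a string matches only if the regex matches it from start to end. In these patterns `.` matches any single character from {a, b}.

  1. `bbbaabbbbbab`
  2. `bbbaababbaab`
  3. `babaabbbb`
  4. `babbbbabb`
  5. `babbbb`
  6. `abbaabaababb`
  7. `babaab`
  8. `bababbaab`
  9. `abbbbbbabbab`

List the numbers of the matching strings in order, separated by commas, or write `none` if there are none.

1. `bbbaabbbbbab` → match
2. `bbbaababbaab` → match
3. `babaabbbb` → match
4. `babbbbabb` → match
5. `babbbb` → match
6. `abbaabaababb` → match
7. `babaab` → match
8. `bababbaab` → match
9. `abbbbbbabbab` → match

1, 2, 3, 4, 5, 6, 7, 8, 9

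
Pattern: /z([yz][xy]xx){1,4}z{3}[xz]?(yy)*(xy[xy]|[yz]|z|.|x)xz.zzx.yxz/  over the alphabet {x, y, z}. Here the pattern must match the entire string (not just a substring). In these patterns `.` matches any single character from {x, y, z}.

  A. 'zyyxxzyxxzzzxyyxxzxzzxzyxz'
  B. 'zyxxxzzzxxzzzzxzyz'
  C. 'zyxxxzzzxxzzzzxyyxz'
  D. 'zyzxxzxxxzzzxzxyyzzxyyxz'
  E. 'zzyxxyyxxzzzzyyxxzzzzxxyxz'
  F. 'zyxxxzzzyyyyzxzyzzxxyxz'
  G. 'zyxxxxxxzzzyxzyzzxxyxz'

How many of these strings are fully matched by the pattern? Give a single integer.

A → match
B → no match — must end with 'yxz'
C → match
D → no match
E → match
F → match
G → no match
Total matched: 4

4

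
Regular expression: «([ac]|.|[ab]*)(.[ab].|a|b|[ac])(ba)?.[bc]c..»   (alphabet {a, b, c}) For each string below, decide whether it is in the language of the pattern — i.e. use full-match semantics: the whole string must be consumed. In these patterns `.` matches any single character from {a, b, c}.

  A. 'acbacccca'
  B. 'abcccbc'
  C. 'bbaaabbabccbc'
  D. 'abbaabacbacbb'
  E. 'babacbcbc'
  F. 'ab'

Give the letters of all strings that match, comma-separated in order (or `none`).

A, B, C, E

A → match
B → match
C → match
D → no match
E → match
F → no match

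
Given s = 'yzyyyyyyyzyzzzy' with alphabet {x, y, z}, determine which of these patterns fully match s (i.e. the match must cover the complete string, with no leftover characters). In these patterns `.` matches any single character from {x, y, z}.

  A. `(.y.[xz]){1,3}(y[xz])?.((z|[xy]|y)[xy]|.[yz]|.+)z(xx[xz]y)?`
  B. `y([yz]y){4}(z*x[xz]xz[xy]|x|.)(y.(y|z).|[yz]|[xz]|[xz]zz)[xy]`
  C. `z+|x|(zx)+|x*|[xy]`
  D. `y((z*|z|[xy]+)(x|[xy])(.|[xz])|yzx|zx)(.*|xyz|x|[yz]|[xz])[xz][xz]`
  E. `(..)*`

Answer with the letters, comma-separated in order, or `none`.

A → no match
B → match
C → no match
D → no match
E → no match

B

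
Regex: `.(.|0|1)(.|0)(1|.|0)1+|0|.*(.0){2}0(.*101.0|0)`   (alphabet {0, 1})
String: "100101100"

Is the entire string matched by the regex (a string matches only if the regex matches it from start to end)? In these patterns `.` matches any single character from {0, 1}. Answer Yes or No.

No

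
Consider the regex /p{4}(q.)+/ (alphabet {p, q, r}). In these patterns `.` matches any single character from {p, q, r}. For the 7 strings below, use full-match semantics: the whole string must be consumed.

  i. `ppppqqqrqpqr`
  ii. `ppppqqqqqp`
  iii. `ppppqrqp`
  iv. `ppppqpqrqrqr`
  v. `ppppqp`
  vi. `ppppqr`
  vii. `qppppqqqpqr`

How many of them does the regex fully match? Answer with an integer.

i → match
ii → match
iii → match
iv → match
v → match
vi → match
vii → no match — must start with `p`
Total matched: 6

6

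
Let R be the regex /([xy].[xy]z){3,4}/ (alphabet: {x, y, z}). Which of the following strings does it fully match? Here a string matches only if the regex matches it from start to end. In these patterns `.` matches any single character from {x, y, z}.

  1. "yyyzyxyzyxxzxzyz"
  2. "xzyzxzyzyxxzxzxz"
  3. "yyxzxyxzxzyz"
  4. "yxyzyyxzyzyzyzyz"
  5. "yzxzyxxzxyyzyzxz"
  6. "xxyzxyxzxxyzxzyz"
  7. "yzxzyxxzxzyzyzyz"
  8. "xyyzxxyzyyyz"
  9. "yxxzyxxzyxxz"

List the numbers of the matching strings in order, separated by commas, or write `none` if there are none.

1, 2, 3, 4, 5, 6, 7, 8, 9

1 → match
2 → match
3 → match
4 → match
5 → match
6 → match
7 → match
8 → match
9 → match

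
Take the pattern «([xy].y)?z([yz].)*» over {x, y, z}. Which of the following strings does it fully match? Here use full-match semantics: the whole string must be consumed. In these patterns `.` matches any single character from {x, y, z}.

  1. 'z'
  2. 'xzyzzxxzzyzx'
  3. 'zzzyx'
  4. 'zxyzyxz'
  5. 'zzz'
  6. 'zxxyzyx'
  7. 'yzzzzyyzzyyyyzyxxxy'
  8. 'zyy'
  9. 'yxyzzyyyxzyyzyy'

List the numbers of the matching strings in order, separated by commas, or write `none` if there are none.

1, 3, 5, 8

1 → match
2 → no match
3 → match
4 → no match
5 → match
6 → no match
7 → no match
8 → match
9 → no match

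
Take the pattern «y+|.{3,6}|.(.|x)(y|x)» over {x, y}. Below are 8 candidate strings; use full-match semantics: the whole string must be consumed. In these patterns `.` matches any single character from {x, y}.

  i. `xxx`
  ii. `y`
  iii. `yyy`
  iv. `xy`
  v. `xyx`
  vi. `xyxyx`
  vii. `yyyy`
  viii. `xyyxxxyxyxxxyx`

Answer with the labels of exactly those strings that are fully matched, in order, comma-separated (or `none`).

i → match
ii → match
iii → match
iv → no match
v → match
vi → match
vii → match
viii → no match

i, ii, iii, v, vi, vii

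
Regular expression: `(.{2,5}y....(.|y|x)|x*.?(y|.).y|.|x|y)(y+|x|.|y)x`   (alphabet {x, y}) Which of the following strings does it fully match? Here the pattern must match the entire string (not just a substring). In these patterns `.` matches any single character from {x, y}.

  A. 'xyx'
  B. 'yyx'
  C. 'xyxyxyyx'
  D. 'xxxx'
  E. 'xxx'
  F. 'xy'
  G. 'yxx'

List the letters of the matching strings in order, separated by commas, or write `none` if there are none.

A → match
B → match
C → no match
D → no match
E → match
F → no match — must end with 'x'
G → match

A, B, E, G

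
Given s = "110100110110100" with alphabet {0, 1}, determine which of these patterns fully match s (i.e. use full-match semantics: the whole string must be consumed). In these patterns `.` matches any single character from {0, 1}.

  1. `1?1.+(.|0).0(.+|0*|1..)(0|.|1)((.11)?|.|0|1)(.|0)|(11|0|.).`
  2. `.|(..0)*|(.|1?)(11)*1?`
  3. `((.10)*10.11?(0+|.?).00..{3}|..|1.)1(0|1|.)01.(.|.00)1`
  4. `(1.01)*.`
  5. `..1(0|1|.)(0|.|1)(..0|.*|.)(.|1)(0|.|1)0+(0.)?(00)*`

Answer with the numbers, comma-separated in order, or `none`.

1, 2

1 → match
2 → match
3 → no match — must end with "1"
4 → no match
5 → no match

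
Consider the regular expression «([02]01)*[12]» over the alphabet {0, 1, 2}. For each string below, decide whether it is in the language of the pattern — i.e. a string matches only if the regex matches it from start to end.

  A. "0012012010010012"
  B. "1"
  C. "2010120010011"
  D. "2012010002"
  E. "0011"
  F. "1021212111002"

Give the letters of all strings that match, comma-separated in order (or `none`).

A → match
B → match
C → no match
D → no match
E → match
F → no match

A, B, E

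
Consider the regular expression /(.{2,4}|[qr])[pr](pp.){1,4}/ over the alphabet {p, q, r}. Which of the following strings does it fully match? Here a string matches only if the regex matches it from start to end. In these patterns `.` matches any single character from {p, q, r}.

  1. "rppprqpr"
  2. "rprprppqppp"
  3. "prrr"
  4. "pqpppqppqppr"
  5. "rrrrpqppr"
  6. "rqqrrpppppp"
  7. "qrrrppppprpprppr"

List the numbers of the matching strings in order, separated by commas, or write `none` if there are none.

1 → no match
2 → match
3 → no match
4 → match
5 → no match
6 → match
7 → match

2, 4, 6, 7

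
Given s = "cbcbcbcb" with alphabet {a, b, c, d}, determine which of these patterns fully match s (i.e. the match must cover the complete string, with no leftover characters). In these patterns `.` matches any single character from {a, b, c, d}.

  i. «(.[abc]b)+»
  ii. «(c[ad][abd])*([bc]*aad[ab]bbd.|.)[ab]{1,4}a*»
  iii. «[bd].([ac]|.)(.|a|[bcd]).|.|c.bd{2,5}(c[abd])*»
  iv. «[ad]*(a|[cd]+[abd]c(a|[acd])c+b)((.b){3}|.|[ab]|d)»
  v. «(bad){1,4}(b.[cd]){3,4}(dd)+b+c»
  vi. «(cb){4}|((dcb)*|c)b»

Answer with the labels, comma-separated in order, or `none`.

vi

i → no match
ii → no match
iii → no match
iv → no match
v → no match — must start with "bad"
vi → match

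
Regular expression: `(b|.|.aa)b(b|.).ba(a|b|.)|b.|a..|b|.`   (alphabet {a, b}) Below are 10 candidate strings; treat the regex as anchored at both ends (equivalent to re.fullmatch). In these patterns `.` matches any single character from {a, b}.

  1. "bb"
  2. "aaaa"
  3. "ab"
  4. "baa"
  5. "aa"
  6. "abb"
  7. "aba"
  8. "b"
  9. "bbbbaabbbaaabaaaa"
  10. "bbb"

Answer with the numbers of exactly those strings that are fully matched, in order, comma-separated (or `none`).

1. "bb" → match
2. "aaaa" → no match
3. "ab" → no match
4. "baa" → no match
5. "aa" → no match
6. "abb" → match
7. "aba" → match
8. "b" → match
9 → no match
10. "bbb" → no match

1, 6, 7, 8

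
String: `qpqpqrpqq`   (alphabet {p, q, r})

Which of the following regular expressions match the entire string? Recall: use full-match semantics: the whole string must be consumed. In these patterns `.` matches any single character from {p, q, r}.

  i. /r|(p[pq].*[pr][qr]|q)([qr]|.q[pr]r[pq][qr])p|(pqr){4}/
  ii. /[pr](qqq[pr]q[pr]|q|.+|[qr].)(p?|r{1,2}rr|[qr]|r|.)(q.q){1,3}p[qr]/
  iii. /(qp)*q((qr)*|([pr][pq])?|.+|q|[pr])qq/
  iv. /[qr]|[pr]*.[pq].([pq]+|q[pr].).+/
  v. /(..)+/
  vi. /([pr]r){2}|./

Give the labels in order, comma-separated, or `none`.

iii, iv

i → no match
ii → no match
iii → match
iv → match
v → no match
vi → no match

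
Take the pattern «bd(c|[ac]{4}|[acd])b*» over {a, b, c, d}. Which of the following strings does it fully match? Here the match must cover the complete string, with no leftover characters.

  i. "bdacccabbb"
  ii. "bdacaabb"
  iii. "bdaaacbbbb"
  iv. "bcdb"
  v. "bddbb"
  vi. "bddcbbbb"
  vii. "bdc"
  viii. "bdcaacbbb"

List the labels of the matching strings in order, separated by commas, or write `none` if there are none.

ii, iii, v, vii, viii

i. "bdacccabbb" → no match
ii. "bdacaabb" → match
iii. "bdaaacbbbb" → match
iv. "bcdb" → no match — must start with "bd"
v. "bddbb" → match
vi. "bddcbbbb" → no match
vii. "bdc" → match
viii. "bdcaacbbb" → match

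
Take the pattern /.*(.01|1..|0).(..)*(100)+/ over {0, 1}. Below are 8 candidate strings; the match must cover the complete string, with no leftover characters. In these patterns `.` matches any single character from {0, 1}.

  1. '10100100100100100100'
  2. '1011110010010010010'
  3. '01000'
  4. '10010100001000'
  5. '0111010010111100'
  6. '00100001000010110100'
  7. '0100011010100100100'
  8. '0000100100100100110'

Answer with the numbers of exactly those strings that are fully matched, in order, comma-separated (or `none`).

1, 5, 6, 7

1 → match
2 → no match — must end with '100'
3 → no match — must end with '100'
4 → no match — must end with '100'
5 → match
6 → match
7 → match
8 → no match — must end with '100'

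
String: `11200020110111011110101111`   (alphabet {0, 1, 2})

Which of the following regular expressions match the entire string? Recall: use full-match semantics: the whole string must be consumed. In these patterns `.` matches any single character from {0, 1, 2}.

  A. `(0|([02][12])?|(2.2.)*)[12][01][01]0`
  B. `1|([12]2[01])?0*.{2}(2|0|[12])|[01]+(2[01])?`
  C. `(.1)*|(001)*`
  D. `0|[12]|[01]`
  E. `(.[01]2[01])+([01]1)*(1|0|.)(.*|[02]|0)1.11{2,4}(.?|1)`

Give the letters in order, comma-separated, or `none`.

A → no match — must end with `0`
B → no match
C → no match
D → no match
E → match

E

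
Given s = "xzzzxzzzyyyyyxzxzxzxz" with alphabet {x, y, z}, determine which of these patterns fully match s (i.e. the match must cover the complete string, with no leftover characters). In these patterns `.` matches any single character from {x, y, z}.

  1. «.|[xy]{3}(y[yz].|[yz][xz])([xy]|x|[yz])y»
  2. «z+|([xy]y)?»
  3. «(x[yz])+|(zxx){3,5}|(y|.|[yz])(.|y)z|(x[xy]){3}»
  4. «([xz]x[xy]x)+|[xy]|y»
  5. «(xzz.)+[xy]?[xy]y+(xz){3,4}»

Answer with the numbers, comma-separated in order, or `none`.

5

1 → no match
2 → no match
3 → no match
4 → no match
5 → match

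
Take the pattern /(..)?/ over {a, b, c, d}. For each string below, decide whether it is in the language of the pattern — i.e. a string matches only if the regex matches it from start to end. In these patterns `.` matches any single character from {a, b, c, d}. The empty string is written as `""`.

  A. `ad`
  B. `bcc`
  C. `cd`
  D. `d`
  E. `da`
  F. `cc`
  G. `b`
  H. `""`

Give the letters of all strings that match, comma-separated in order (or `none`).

A → match
B → no match
C → match
D → no match
E → match
F → match
G → no match
H → match

A, C, E, F, H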